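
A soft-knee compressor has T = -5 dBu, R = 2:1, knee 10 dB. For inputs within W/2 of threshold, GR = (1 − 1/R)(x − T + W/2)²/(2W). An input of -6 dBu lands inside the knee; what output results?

x − T + W/2 = -6 − (-5) + 5 = 4.
GR = (1 − 1/2) × 4² / 20 = 0.5 × 16 / 20 = 0.4 dB.
Output = -6 − 0.4 = -6.4 dBu.

-6.4 dBu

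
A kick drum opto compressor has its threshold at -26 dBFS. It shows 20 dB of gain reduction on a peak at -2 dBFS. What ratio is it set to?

Input overshoot = -2 − (-26) = 24 dB.
Output overshoot = 24 − 20 = 4 dB.
Ratio = input overshoot / output overshoot = 24 / 4 = 6.

6:1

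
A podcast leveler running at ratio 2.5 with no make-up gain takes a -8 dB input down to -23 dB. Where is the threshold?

Input is 25 dB above T (since output overshoot × R = input overshoot: (-23 − T)·2.5 = -8 − T gives T = -33 dB).
Check: -33 + (-8 − (-33))/2.5 = -33 + 10 = -23 dB. ✓

-33 dB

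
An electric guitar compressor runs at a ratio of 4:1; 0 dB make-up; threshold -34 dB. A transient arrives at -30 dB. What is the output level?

-30 dB sits 4 dB over threshold.
At 4:1 the overshoot is divided by 4, leaving 1 dB above threshold.
So the level is -34 + 1 = -33 dB.

-33 dB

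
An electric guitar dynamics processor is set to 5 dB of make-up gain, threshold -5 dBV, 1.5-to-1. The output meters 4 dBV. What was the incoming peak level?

1 dBV

Remove make-up: 4 − 5 = -1 dBV.
The compressed level sits -1 − (-5) = 4 dB over threshold.
Before 1.5:1 compression the overshoot was 4 × 1.5 = 6 dB, so input = -5 + 6 = 1 dBV.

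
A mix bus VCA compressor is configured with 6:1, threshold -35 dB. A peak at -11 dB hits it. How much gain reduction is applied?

Overshoot = -11 − (-35) = 24 dB.
A 6:1 ratio leaves 4 dB of that excess.
GR = overshoot in − overshoot out = 24 − 4 = 20 dB.

20 dB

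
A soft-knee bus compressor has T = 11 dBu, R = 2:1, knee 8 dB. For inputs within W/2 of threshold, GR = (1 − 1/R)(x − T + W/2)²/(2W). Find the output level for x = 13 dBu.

x − T + W/2 = 13 − 11 + 4 = 6.
GR = (1 − 1/2) × 6² / 16 = 0.5 × 36 / 16 = 1.125 dB.
Output = 13 − 1.125 = 11.875 dBu.

11.875 dBu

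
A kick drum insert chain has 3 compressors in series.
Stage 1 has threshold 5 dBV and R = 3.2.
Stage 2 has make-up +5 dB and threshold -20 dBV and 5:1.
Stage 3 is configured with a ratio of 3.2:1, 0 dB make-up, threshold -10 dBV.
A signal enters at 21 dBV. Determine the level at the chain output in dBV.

Stage 1: 16 dB above 5 dBV, reduced 3.2:1 to 5 dB above → 10 dBV.
Stage 2: 30 dB above -20 dBV, reduced 5:1 to 6 dB above → -14 dBV; +5 dB make-up → -9 dBV.
Stage 3: overshoot 1 dB → 1/3.2 = 0.3125 dB → -9.6875 dBV.

-9.6875 dBV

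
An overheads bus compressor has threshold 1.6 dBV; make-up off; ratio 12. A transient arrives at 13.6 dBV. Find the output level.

2.6 dBV

The input is 12 dB above the 1.6 dBV threshold.
The 12 dB excess becomes 1 dB after 12:1 reduction.
Output = 1.6 + 1 = 2.6 dBV.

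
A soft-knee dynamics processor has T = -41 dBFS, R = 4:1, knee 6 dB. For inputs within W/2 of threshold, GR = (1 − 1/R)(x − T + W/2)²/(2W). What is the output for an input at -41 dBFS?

-41.5625 dBFS

x − T + W/2 = -41 − (-41) + 3 = 3.
GR = (1 − 1/4) × 3² / 12 = 0.75 × 9 / 12 = 0.5625 dB.
Output = -41 − 0.5625 = -41.5625 dBFS.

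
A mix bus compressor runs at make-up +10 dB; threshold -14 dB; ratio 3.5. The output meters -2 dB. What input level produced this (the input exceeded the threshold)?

-7 dB

Before make-up, the level was -2 − 10 = -12 dB.
The compressed level sits -12 − (-14) = 2 dB over threshold.
Input overshoot = R × output overshoot = 7 dB → input = -14 + 7 = -7 dB.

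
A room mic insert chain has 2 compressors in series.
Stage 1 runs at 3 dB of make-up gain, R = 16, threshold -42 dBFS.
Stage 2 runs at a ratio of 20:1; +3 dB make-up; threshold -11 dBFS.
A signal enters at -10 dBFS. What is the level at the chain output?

Stage 1: -10 dBFS is 32 dB over -42 dBFS; at 16:1 that becomes 2 dB over, giving -40 dBFS; +3 dB make-up → -37 dBFS.
Stage 2: -37 dBFS is at or below the -11 dBFS threshold — no compression; make-up brings it to -34 dBFS.

-34 dBFS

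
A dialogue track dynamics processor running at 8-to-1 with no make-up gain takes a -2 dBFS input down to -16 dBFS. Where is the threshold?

-18 dBFS

Gain reduction = -2 − (-16) = 14 dB; output overshoot = GR / (R − 1) = 14 / 7 = 2 dB.
Threshold = output − output overshoot = -16 − 2 = -18 dBFS.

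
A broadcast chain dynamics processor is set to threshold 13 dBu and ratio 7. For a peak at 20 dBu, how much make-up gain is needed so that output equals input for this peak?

6 dB

The peak compresses to 13 + 7/7 = 14 dBu.
To reach 20 dBu requires 20 − 14 = 6 dB of make-up.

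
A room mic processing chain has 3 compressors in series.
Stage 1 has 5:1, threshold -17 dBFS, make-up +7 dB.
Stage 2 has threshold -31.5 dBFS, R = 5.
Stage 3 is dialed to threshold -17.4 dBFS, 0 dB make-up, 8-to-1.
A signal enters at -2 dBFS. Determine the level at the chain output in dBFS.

-26.6 dBFS

Stage 1: overshoot 15 dB → 15/5 = 3 dB → -14 dBFS; +7 dB make-up → -7 dBFS.
Stage 2: 24.5 dB above -31.5 dBFS, reduced 5:1 to 4.9 dB above → -26.6 dBFS.
Stage 3: below threshold (-26.6 ≤ -17.4); passes unchanged; output -26.6 dBFS.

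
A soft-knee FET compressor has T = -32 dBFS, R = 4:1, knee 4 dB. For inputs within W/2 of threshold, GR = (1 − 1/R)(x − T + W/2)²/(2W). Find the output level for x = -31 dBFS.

-31.84375 dBFS

x − T + W/2 = -31 − (-32) + 2 = 3.
GR = (1 − 1/4) × 3² / 8 = 0.75 × 9 / 8 = 0.84375 dB.
Output = -31 − 0.84375 = -31.84375 dBFS.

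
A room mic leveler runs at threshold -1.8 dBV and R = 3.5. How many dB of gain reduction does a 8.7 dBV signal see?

7.5 dB

Overshoot = 8.7 − (-1.8) = 10.5 dB.
A 3.5:1 ratio leaves 3 dB of that excess.
GR = overshoot in − overshoot out = 10.5 − 3 = 7.5 dB.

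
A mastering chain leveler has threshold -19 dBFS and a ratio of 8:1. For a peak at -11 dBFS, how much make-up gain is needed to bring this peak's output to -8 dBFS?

Overshoot 8 dB → 8/8 = 1 dB after compression, so the compressed level is -19 + 1 = -18 dBFS.
Make-up = target − compressed = -8 − (-18) = 10 dB.

10 dB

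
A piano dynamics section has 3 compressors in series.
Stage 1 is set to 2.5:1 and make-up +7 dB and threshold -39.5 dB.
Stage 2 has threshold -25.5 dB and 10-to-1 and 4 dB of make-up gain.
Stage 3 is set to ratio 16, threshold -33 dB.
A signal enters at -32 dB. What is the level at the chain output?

-32.53125 dB

Stage 1: overshoot 7.5 dB → 7.5/2.5 = 3 dB → -36.5 dB; +7 dB make-up → -29.5 dB.
Stage 2: -29.5 dB ≤ -25.5 dB, so stage 2 doesn't engage; make-up brings it to -25.5 dB.
Stage 3: -25.5 dB is 7.5 dB over -33 dB; at 16:1 that becomes 0.46875 dB over, giving -32.53125 dB.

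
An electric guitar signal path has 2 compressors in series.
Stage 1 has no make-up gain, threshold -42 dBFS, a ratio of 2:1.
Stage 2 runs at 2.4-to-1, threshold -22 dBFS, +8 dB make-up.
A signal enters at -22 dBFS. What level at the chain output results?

-24 dBFS

Stage 1: 20 dB above -42 dBFS, reduced 2:1 to 10 dB above → -32 dBFS.
Stage 2: -32 dBFS is at or below the -22 dBFS threshold — no compression; make-up brings it to -24 dBFS.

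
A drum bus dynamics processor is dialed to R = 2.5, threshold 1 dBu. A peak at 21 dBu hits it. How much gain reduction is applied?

The signal is 20 dB above threshold.
At 2.5:1, output sits 20/2.5 = 8 dB above threshold.
So the signal is attenuated by 20 − 8 = 12 dB.

12 dB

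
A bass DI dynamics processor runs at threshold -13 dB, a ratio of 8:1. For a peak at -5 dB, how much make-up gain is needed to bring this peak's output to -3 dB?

Overshoot 8 dB → 8/8 = 1 dB after compression, so the compressed level is -13 + 1 = -12 dB.
Make-up = target − compressed = -3 − (-12) = 9 dB.

9 dB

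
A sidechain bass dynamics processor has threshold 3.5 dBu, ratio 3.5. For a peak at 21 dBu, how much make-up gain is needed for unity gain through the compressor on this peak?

12.5 dB

Without make-up, output = threshold + overshoot/3.5 = 3.5 + 5 = 8.5 dBu.
Gap to target: 12.5 dB.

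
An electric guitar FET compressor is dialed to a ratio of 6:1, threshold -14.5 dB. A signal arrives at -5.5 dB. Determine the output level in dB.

The input is 9 dB above the -14.5 dB threshold.
The 9 dB excess becomes 1.5 dB after 6:1 reduction.
So the level is -14.5 + 1.5 = -13 dB.

-13 dB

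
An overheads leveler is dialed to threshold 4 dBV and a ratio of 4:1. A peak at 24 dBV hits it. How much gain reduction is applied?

15 dB

The signal is 20 dB above threshold.
At 4:1, output sits 20/4 = 5 dB above threshold.
Gain reduction = 20 − 5 = 15 dB.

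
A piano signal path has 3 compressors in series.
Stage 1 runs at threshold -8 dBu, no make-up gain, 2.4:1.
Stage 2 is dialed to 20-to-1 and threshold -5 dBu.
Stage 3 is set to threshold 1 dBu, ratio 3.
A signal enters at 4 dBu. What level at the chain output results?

Stage 1: 12 dB above -8 dBu, reduced 2.4:1 to 5 dB above → -3 dBu.
Stage 2: -3 dBu is 2 dB over -5 dBu; at 20:1 that becomes 0.1 dB over, giving -4.9 dBu.
Stage 3: -4.9 dBu ≤ 1 dBu, so stage 3 doesn't engage; output -4.9 dBu.

-4.9 dBu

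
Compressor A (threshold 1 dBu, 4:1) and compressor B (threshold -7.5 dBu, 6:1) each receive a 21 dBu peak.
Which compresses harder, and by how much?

A: 20 dB over, compressed to 5 dB over, so 15 dB of GR.
B: 28.5 dB over, compressed to 4.75 dB over, so 23.75 dB of GR.
B applies 8.75 dB more gain reduction.

B, by 8.75 dB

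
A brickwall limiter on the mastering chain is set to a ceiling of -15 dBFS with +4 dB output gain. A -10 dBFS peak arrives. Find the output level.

A brickwall limiter is an ∞:1 compressor: any input above the ceiling is clamped to -15 dBFS.
Output gain then adds 4 dB: -15 + 4 = -11 dBFS.

-11 dBFS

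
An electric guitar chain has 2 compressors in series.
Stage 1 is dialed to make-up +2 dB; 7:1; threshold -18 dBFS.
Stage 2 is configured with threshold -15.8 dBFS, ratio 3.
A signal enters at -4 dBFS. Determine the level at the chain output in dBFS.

-15.2 dBFS

Stage 1: 14 dB above -18 dBFS, reduced 7:1 to 2 dB above → -16 dBFS; +2 dB make-up → -14 dBFS.
Stage 2: 1.8 dB above -15.8 dBFS, reduced 3:1 to 0.6 dB above → -15.2 dBFS.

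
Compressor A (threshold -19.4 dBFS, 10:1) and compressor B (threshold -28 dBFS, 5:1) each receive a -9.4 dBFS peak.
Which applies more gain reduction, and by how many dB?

B, by 5.88 dB

A: 10 dB over, compressed to 1 dB over, so 9 dB of GR.
B: 18.6 dB over, compressed to 3.72 dB over, so 14.88 dB of GR.
B reduces 5.88 dB more.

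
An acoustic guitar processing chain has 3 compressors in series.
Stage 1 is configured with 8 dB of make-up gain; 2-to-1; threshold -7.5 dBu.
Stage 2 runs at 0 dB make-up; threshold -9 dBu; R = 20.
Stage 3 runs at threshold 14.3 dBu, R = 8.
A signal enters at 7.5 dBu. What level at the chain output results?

-8.15 dBu

Stage 1: 15 dB above -7.5 dBu, reduced 2:1 to 7.5 dB above → 0 dBu; +8 dB make-up → 8 dBu.
Stage 2: 17 dB above -9 dBu, reduced 20:1 to 0.85 dB above → -8.15 dBu.
Stage 3: below threshold (-8.15 ≤ 14.3); passes unchanged; output -8.15 dBu.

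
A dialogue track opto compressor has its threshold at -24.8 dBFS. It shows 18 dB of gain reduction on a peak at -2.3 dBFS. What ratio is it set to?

Input overshoot = -2.3 − (-24.8) = 22.5 dB.
Output overshoot = 22.5 − 18 = 4.5 dB.
Ratio = input overshoot / output overshoot = 22.5 / 4.5 = 5.

5:1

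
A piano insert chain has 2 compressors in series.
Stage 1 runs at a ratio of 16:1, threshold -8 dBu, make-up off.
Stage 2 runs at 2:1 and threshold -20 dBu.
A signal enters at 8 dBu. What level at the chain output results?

-13.5 dBu

Stage 1: 16 dB above -8 dBu, reduced 16:1 to 1 dB above → -7 dBu.
Stage 2: 13 dB above -20 dBu, reduced 2:1 to 6.5 dB above → -13.5 dBu.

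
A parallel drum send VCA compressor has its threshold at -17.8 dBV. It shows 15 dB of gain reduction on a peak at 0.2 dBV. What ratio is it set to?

6:1

Input overshoot = 0.2 − (-17.8) = 18 dB.
Output overshoot = 18 − 15 = 3 dB.
Ratio = input overshoot / output overshoot = 18 / 3 = 6.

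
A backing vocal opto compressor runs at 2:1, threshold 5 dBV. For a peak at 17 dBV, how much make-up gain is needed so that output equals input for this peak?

Without make-up, output = threshold + overshoot/2 = 5 + 6 = 11 dBV.
Gap to target: 6 dB.

6 dB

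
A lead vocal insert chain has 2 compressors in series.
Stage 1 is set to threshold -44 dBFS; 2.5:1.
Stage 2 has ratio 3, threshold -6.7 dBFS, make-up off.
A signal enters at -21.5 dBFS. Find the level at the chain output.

Stage 1: -21.5 dBFS is 22.5 dB over -44 dBFS; at 2.5:1 that becomes 9 dB over, giving -35 dBFS.
Stage 2: -35 dBFS is at or below the -6.7 dBFS threshold — no compression; output -35 dBFS.

-35 dBFS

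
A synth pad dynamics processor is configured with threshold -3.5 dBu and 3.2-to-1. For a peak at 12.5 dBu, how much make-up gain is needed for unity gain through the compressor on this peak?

11 dB

The peak compresses to -3.5 + 16/3.2 = 1.5 dBu.
To reach 12.5 dBu requires 12.5 − 1.5 = 11 dB of make-up.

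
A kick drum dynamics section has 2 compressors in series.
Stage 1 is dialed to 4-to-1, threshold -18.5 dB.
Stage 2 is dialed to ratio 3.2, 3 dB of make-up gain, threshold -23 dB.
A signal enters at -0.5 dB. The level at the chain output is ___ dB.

Stage 1: -0.5 dB is 18 dB over -18.5 dB; at 4:1 that becomes 4.5 dB over, giving -14 dB.
Stage 2: -14 dB is 9 dB over -23 dB; at 3.2:1 that becomes 2.8125 dB over, giving -20.1875 dB; +3 dB make-up → -17.1875 dB.

-17.1875 dB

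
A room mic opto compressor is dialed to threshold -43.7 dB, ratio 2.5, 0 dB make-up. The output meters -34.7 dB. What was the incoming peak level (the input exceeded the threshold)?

-21.2 dB

That's 9 dB above the -43.7 dB threshold.
Input overshoot = R × output overshoot = 22.5 dB → input = -43.7 + 22.5 = -21.2 dB.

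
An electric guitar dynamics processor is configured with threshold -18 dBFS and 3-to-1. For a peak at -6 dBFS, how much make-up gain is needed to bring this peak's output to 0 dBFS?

14 dB

The peak compresses to -18 + 12/3 = -14 dBFS.
To reach 0 dBFS requires 0 − (-14) = 14 dB of make-up.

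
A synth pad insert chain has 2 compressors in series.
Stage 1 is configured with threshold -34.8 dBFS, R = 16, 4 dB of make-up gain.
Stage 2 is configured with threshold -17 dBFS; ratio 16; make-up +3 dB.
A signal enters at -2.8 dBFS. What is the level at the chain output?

-25.8 dBFS

Stage 1: -2.8 dBFS is 32 dB over -34.8 dBFS; at 16:1 that becomes 2 dB over, giving -32.8 dBFS; +4 dB make-up → -28.8 dBFS.
Stage 2: below threshold (-28.8 ≤ -17); passes unchanged; make-up brings it to -25.8 dBFS.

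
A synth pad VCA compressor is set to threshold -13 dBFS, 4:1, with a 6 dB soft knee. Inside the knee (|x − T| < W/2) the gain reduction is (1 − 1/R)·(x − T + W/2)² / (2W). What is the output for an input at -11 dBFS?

-12.5625 dBFS

x − T + W/2 = -11 − (-13) + 3 = 5.
GR = (1 − 1/4) × 5² / 12 = 0.75 × 25 / 12 = 1.5625 dB.
Output = -11 − 1.5625 = -12.5625 dBFS.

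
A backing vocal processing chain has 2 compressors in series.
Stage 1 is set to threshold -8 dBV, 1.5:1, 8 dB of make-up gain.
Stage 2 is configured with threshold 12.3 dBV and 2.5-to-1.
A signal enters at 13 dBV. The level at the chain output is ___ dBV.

12.98 dBV

Stage 1: 21 dB above -8 dBV, reduced 1.5:1 to 14 dB above → 6 dBV; +8 dB make-up → 14 dBV.
Stage 2: overshoot 1.7 dB → 1.7/2.5 = 0.68 dB → 12.98 dBV.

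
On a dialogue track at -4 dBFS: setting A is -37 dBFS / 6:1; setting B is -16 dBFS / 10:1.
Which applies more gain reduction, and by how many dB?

A: GR = 33 − 33/6 = 27.5 dB.
B: GR = 12 − 12/10 = 10.8 dB.
A applies 16.7 dB more gain reduction.

A, by 16.7 dB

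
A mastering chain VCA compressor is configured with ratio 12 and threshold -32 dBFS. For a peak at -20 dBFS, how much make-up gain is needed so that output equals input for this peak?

11 dB

Overshoot 12 dB → 12/12 = 1 dB after compression, so the compressed level is -32 + 1 = -31 dBFS.
Make-up = target − compressed = -20 − (-31) = 11 dB.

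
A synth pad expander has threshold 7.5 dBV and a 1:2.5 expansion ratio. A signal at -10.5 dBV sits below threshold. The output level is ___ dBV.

Undershoot = 7.5 − (-10.5) = 18 dB.
At 1:2.5, that expands to 45 dB under threshold.
Output = 7.5 − 45 = -37.5 dBV.

-37.5 dBV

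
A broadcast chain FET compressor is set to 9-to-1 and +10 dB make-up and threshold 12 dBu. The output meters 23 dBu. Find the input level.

Stripping the +10 dB make-up gives 13 dBu at the gain stage.
The compressed level sits 13 − 12 = 1 dB over threshold.
Undo the ratio: input overshoot = 1 × 9 = 9 dB, giving input = 21 dBu.

21 dBu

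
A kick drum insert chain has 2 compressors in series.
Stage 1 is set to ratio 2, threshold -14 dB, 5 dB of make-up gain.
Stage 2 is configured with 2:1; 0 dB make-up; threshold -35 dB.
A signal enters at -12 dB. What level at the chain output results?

-21.5 dB

Stage 1: -12 dB is 2 dB over -14 dB; at 2:1 that becomes 1 dB over, giving -13 dB; +5 dB make-up → -8 dB.
Stage 2: overshoot 27 dB → 27/2 = 13.5 dB → -21.5 dB.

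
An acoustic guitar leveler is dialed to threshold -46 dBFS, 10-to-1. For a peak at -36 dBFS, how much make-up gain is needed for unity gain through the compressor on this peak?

Overshoot 10 dB → 10/10 = 1 dB after compression, so the compressed level is -46 + 1 = -45 dBFS.
Make-up = target − compressed = -36 − (-45) = 9 dB.

9 dB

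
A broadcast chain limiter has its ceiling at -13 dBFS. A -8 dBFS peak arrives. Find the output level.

-13 dBFS

A brickwall limiter is an ∞:1 compressor: any input above the ceiling is clamped to -13 dBFS.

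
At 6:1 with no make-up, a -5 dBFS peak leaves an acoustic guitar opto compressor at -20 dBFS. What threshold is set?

Let T be the threshold. Output overshoot = (input overshoot)/R, so -20 − T = (-5 − T)/6.
6·(-20 − T) = -5 − T → 5·T = -120 − (-5) = -115.
T = -115/5 = -23 dBFS.

-23 dBFS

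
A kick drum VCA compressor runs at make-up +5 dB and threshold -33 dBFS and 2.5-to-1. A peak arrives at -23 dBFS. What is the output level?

Overshoot: -23 − (-33) = 10 dB.
2.5:1 compression reduces that to 10/2.5 = 4 dB over.
So the level is -33 + 4 = -29 dBFS; make-up adds 5 dB, giving -24 dBFS.

-24 dBFS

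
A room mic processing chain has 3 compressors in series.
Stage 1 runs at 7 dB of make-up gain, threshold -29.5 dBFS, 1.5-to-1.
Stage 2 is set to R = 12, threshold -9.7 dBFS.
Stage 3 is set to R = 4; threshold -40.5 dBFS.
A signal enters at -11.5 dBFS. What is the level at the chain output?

-33 dBFS

Stage 1: 18 dB above -29.5 dBFS, reduced 1.5:1 to 12 dB above → -17.5 dBFS; +7 dB make-up → -10.5 dBFS.
Stage 2: -10.5 dBFS ≤ -9.7 dBFS, so stage 2 doesn't engage; output -10.5 dBFS.
Stage 3: 30 dB above -40.5 dBFS, reduced 4:1 to 7.5 dB above → -33 dBFS.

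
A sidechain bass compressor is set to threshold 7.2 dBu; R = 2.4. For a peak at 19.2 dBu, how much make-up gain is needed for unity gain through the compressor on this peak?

7 dB

Overshoot 12 dB → 12/2.4 = 5 dB after compression, so the compressed level is 7.2 + 5 = 12.2 dBu.
Make-up = target − compressed = 19.2 − 12.2 = 7 dB.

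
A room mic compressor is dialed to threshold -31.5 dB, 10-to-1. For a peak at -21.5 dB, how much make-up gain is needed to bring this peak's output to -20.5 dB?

Overshoot 10 dB → 10/10 = 1 dB after compression, so the compressed level is -31.5 + 1 = -30.5 dB.
Make-up = target − compressed = -20.5 − (-30.5) = 10 dB.

10 dB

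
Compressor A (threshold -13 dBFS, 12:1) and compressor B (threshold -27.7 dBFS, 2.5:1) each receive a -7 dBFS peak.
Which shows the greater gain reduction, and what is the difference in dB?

A: overshoot 6 dB → output overshoot 0.5 dB → GR 5.5 dB.
B: overshoot 20.7 dB → output overshoot 8.28 dB → GR 12.42 dB.
Difference: 6.92 dB in favour of B.

B, by 6.92 dB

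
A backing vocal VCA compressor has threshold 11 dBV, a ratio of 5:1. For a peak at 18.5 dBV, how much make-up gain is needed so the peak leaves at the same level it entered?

Without make-up, output = threshold + overshoot/5 = 11 + 1.5 = 12.5 dBV.
Gap to target: 6 dB.

6 dB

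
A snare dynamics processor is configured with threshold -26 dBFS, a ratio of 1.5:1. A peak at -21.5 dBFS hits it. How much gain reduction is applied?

1.5 dB

The signal is 4.5 dB above threshold.
After 1.5:1 compression the overshoot becomes 4.5/1.5 = 3 dB.
GR = overshoot in − overshoot out = 4.5 − 3 = 1.5 dB.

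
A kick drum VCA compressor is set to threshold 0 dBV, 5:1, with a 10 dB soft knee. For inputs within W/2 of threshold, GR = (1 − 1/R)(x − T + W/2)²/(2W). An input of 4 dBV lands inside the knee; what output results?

0.76 dBV

x − T + W/2 = 4 − 0 + 5 = 9.
GR = (1 − 1/5) × 9² / 20 = 0.8 × 81 / 20 = 3.24 dB.
Output = 4 − 3.24 = 0.76 dBV.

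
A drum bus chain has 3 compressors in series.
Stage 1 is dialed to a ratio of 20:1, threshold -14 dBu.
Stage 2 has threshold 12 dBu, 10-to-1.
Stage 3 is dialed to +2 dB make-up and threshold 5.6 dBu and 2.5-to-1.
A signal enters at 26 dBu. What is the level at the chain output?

-10 dBu

Stage 1: 40 dB above -14 dBu, reduced 20:1 to 2 dB above → -12 dBu.
Stage 2: below threshold (-12 ≤ 12); passes unchanged; output -12 dBu.
Stage 3: -12 dBu is at or below the 5.6 dBu threshold — no compression; make-up brings it to -10 dBu.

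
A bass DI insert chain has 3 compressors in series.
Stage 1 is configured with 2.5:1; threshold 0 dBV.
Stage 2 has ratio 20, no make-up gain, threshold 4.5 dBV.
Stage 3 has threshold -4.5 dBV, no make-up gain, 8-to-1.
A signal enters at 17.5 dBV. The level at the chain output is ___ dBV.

Stage 1: overshoot 17.5 dB → 17.5/2.5 = 7 dB → 7 dBV.
Stage 2: 2.5 dB above 4.5 dBV, reduced 20:1 to 0.125 dB above → 4.625 dBV.
Stage 3: 4.625 dBV is 9.125 dB over -4.5 dBV; at 8:1 that becomes 1.140625 dB over, giving -3.359375 dBV.

-3.359375 dBV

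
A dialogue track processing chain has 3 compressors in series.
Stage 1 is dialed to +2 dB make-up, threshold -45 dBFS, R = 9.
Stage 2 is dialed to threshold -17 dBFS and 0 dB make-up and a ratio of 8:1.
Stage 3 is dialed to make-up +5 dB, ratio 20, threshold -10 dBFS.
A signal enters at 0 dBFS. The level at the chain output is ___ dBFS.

Stage 1: 0 dBFS is 45 dB over -45 dBFS; at 9:1 that becomes 5 dB over, giving -40 dBFS; +2 dB make-up → -38 dBFS.
Stage 2: -38 dBFS is at or below the -17 dBFS threshold — no compression; output -38 dBFS.
Stage 3: below threshold (-38 ≤ -10); passes unchanged; make-up brings it to -33 dBFS.

-33 dBFS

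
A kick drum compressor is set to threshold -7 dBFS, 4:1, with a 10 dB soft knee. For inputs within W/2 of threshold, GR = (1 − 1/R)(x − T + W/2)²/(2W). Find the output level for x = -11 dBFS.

x − T + W/2 = -11 − (-7) + 5 = 1.
GR = (1 − 1/4) × 1² / 20 = 0.75 × 1 / 20 = 0.0375 dB.
Output = -11 − 0.0375 = -11.0375 dBFS.

-11.0375 dBFS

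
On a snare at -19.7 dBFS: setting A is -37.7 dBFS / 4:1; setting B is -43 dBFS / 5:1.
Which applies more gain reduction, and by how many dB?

B, by 5.14 dB

A: overshoot 18 dB → output overshoot 4.5 dB → GR 13.5 dB.
B: overshoot 23.3 dB → output overshoot 4.66 dB → GR 18.64 dB.
B reduces 5.14 dB more.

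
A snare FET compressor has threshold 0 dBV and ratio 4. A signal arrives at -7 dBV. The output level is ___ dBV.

-7 dBV is 7 dB below the 0 dBV threshold, so no gain reduction is applied.
Output = input = -7 dBV.

-7 dBV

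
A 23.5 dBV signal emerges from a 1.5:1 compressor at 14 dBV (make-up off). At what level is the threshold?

Gain reduction = 23.5 − 14 = 9.5 dB; output overshoot = GR / (R − 1) = 9.5 / 0.5 = 19 dB.
Threshold = output − output overshoot = 14 − 19 = -5 dBV.

-5 dBV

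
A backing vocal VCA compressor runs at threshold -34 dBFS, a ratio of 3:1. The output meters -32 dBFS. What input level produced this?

-28 dBFS

The compressed level sits -32 − (-34) = 2 dB over threshold.
Input overshoot = R × output overshoot = 6 dB → input = -34 + 6 = -28 dBFS.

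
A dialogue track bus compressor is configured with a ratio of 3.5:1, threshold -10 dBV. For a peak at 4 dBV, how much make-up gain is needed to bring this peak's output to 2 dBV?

The peak compresses to -10 + 14/3.5 = -6 dBV.
To reach 2 dBV requires 2 − (-6) = 8 dB of make-up.

8 dB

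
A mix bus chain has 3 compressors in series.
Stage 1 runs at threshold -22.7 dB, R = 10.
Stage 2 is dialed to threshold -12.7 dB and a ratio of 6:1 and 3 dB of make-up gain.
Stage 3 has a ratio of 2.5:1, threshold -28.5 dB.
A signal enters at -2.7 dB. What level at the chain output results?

Stage 1: 20 dB above -22.7 dB, reduced 10:1 to 2 dB above → -20.7 dB.
Stage 2: -20.7 dB ≤ -12.7 dB, so stage 2 doesn't engage; make-up brings it to -17.7 dB.
Stage 3: -17.7 dB is 10.8 dB over -28.5 dB; at 2.5:1 that becomes 4.32 dB over, giving -24.18 dB.

-24.18 dB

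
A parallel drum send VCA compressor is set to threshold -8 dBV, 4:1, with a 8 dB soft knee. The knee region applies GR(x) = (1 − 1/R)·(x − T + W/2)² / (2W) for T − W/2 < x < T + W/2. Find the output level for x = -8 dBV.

x − T + W/2 = -8 − (-8) + 4 = 4.
GR = (1 − 1/4) × 4² / 16 = 0.75 × 16 / 16 = 0.75 dB.
Output = -8 − 0.75 = -8.75 dBV.

-8.75 dBV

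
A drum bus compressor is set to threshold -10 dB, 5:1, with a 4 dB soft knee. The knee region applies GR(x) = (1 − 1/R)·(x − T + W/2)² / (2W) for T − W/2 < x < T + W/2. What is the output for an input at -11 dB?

x − T + W/2 = -11 − (-10) + 2 = 1.
GR = (1 − 1/5) × 1² / 8 = 0.8 × 1 / 8 = 0.1 dB.
Output = -11 − 0.1 = -11.1 dB.

-11.1 dB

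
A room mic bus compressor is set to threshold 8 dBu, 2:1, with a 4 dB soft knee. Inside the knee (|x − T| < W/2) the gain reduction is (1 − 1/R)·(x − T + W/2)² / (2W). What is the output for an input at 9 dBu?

x − T + W/2 = 9 − 8 + 2 = 3.
GR = (1 − 1/2) × 3² / 8 = 0.5 × 9 / 8 = 0.5625 dB.
Output = 9 − 0.5625 = 8.4375 dBu.

8.4375 dBu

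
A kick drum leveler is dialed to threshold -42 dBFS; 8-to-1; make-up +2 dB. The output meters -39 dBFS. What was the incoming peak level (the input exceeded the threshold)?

Stripping the +2 dB make-up gives -41 dBFS at the gain stage.
Post-compression overshoot = -41 − (-42) = 1 dB.
Before 8:1 compression the overshoot was 1 × 8 = 8 dB, so input = -42 + 8 = -34 dBFS.

-34 dBFS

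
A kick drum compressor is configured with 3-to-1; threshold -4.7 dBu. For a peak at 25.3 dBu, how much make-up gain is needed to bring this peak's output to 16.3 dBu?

Without make-up, output = threshold + overshoot/3 = -4.7 + 10 = 5.3 dBu.
Gap to target: 11 dB.

11 dB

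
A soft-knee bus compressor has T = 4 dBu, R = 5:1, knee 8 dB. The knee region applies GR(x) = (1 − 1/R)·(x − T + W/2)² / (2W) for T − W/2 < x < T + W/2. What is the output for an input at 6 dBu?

4.2 dBu

x − T + W/2 = 6 − 4 + 4 = 6.
GR = (1 − 1/5) × 6² / 16 = 0.8 × 36 / 16 = 1.8 dB.
Output = 6 − 1.8 = 4.2 dBu.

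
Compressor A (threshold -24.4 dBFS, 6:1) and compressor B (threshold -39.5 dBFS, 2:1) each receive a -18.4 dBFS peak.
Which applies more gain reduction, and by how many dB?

A: overshoot 6 dB → output overshoot 1 dB → GR 5 dB.
B: overshoot 21.1 dB → output overshoot 10.55 dB → GR 10.55 dB.
B reduces 5.55 dB more.

B, by 5.55 dB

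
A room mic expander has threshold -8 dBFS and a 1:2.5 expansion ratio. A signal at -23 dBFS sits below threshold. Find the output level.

-45.5 dBFS

Below threshold, a 1:2.5 expander applies gain = (2.5−1)×(T − x) of attenuation.
(2.5−1) × 15 = 22.5 dB, so output = -23 − 22.5 = -45.5 dBFS.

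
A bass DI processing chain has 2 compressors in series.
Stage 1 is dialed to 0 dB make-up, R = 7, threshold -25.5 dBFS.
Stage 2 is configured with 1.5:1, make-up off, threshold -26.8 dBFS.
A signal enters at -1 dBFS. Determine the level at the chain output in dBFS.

Stage 1: -1 dBFS is 24.5 dB over -25.5 dBFS; at 7:1 that becomes 3.5 dB over, giving -22 dBFS.
Stage 2: -22 dBFS is 4.8 dB over -26.8 dBFS; at 1.5:1 that becomes 3.2 dB over, giving -23.6 dBFS.

-23.6 dBFS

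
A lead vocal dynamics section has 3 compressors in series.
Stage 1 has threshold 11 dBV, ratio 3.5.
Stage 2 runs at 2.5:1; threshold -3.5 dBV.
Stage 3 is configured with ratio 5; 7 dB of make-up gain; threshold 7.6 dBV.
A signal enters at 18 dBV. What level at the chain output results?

10.1 dBV

Stage 1: overshoot 7 dB → 7/3.5 = 2 dB → 13 dBV.
Stage 2: 13 dBV is 16.5 dB over -3.5 dBV; at 2.5:1 that becomes 6.6 dB over, giving 3.1 dBV.
Stage 3: below threshold (3.1 ≤ 7.6); passes unchanged; make-up brings it to 10.1 dBV.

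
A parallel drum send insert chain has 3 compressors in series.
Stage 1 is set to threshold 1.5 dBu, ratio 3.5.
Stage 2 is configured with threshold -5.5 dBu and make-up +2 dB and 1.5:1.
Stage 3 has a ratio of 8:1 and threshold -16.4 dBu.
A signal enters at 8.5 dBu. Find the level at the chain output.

Stage 1: 8.5 dBu is 7 dB over 1.5 dBu; at 3.5:1 that becomes 2 dB over, giving 3.5 dBu.
Stage 2: 9 dB above -5.5 dBu, reduced 1.5:1 to 6 dB above → 0.5 dBu; +2 dB make-up → 2.5 dBu.
Stage 3: overshoot 18.9 dB → 18.9/8 = 2.3625 dB → -14.0375 dBu.

-14.0375 dBu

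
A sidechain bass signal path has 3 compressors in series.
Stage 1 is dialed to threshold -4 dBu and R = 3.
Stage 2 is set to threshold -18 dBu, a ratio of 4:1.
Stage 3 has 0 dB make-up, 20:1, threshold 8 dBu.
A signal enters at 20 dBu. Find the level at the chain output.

Stage 1: 24 dB above -4 dBu, reduced 3:1 to 8 dB above → 4 dBu.
Stage 2: 22 dB above -18 dBu, reduced 4:1 to 5.5 dB above → -12.5 dBu.
Stage 3: -12.5 dBu is at or below the 8 dBu threshold — no compression; output -12.5 dBu.

-12.5 dBu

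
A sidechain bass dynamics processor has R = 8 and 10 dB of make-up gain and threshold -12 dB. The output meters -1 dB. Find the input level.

Before make-up, the level was -1 − 10 = -11 dB.
Post-compression overshoot = -11 − (-12) = 1 dB.
Before 8:1 compression the overshoot was 1 × 8 = 8 dB, so input = -12 + 8 = -4 dB.

-4 dB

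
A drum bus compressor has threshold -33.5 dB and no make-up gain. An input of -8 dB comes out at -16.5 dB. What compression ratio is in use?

1.5:1

Input overshoot = -8 − (-33.5) = 25.5 dB; output overshoot = -16.5 − (-33.5) = 17 dB.
Ratio = 25.5 / 17 = 1.5.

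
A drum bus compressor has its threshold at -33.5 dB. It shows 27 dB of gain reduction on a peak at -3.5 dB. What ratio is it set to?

Input overshoot = -3.5 − (-33.5) = 30 dB.
Output overshoot = 30 − 27 = 3 dB.
Ratio = input overshoot / output overshoot = 30 / 3 = 10.

10:1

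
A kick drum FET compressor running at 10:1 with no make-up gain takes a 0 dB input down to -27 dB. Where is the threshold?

-30 dB

Let T be the threshold. Output overshoot = (input overshoot)/R, so -27 − T = (0 − T)/10.
10·(-27 − T) = 0 − T → 9·T = -270 − 0 = -270.
T = -270/9 = -30 dB.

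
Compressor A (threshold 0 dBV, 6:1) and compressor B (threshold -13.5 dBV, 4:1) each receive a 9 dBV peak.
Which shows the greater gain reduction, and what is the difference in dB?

A: 9 dB over, compressed to 1.5 dB over, so 7.5 dB of GR.
B: 22.5 dB over, compressed to 5.625 dB over, so 16.875 dB of GR.
B reduces 9.375 dB more.

B, by 9.375 dB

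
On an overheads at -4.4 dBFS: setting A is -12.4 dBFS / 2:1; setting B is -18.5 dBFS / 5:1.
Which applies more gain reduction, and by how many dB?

B, by 7.28 dB

A: overshoot 8 dB → output overshoot 4 dB → GR 4 dB.
B: overshoot 14.1 dB → output overshoot 2.82 dB → GR 11.28 dB.
B applies 7.28 dB more gain reduction.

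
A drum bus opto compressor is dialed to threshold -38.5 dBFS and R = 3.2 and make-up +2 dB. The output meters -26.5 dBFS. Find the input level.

-6.5 dBFS

Remove make-up: -26.5 − 2 = -28.5 dBFS.
Post-compression overshoot = -28.5 − (-38.5) = 10 dB.
Before 3.2:1 compression the overshoot was 10 × 3.2 = 32 dB, so input = -38.5 + 32 = -6.5 dBFS.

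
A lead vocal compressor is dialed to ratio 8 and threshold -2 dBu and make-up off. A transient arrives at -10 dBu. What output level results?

-10 dBu

-10 dBu is 8 dB below the -2 dBu threshold, so no gain reduction is applied.
Output = input = -10 dBu.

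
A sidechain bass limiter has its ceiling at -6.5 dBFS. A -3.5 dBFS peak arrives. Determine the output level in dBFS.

The limiter clamps the peak to its -6.5 dBFS ceiling.

-6.5 dBFS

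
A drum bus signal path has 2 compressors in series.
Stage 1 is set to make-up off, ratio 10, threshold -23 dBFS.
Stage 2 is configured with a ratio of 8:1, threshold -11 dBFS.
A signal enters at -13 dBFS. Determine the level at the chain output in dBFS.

Stage 1: -13 dBFS is 10 dB over -23 dBFS; at 10:1 that becomes 1 dB over, giving -22 dBFS.
Stage 2: -22 dBFS is at or below the -11 dBFS threshold — no compression; output -22 dBFS.

-22 dBFS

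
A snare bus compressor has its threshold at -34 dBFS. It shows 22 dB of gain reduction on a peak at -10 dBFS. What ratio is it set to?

12:1

Input overshoot = -10 − (-34) = 24 dB.
Output overshoot = 24 − 22 = 2 dB.
Ratio = input overshoot / output overshoot = 24 / 2 = 12.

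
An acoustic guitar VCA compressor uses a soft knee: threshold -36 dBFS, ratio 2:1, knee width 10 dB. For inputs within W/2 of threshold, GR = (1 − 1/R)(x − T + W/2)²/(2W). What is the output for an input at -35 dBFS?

x − T + W/2 = -35 − (-36) + 5 = 6.
GR = (1 − 1/2) × 6² / 20 = 0.5 × 36 / 20 = 0.9 dB.
Output = -35 − 0.9 = -35.9 dBFS.

-35.9 dBFS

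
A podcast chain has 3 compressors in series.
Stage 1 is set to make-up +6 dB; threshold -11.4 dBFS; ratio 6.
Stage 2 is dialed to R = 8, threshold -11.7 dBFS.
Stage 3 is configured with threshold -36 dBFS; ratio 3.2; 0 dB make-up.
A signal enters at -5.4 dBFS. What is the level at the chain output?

Stage 1: overshoot 6 dB → 6/6 = 1 dB → -10.4 dBFS; +6 dB make-up → -4.4 dBFS.
Stage 2: 7.3 dB above -11.7 dBFS, reduced 8:1 to 0.9125 dB above → -10.7875 dBFS.
Stage 3: overshoot 25.2125 dB → 25.2125/3.2 = 7.878906 dB → -28.121094 dBFS.

-28.121094 dBFS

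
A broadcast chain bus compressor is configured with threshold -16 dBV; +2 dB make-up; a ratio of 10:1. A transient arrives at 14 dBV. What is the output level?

-11 dBV

Overshoot: 14 − (-16) = 30 dB.
At 10:1 the overshoot is divided by 10, leaving 3 dB above threshold.
That puts the output at -13 dBV; make-up adds 2 dB, giving -11 dBV.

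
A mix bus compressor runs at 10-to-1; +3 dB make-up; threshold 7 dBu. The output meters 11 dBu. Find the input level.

17 dBu

Stripping the +3 dB make-up gives 8 dBu at the gain stage.
The compressed level sits 8 − 7 = 1 dB over threshold.
Undo the ratio: input overshoot = 1 × 10 = 10 dB, giving input = 17 dBu.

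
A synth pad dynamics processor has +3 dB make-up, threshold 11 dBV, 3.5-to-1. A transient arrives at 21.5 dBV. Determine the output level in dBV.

17 dBV

Overshoot: 21.5 − 11 = 10.5 dB.
The 10.5 dB excess becomes 3 dB after 3.5:1 reduction.
That puts the output at 14 dBV; make-up adds 3 dB, giving 17 dBV.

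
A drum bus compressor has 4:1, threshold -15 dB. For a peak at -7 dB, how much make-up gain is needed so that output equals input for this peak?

Without make-up, output = threshold + overshoot/4 = -15 + 2 = -13 dB.
Gap to target: 6 dB.

6 dB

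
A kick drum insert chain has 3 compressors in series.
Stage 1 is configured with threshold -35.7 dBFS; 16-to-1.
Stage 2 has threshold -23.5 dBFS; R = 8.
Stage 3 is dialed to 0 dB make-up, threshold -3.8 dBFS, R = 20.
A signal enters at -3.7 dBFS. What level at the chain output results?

Stage 1: overshoot 32 dB → 32/16 = 2 dB → -33.7 dBFS.
Stage 2: -33.7 dBFS is at or below the -23.5 dBFS threshold — no compression; output -33.7 dBFS.
Stage 3: -33.7 dBFS is at or below the -3.8 dBFS threshold — no compression; output -33.7 dBFS.

-33.7 dBFS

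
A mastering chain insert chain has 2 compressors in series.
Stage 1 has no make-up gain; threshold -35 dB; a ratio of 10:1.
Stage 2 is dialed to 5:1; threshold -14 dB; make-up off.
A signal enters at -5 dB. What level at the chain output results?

-32 dB

Stage 1: overshoot 30 dB → 30/10 = 3 dB → -32 dB.
Stage 2: -32 dB ≤ -14 dB, so stage 2 doesn't engage; output -32 dB.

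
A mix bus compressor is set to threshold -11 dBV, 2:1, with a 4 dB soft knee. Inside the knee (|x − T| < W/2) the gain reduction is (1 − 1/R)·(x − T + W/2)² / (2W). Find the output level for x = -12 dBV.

x − T + W/2 = -12 − (-11) + 2 = 1.
GR = (1 − 1/2) × 1² / 8 = 0.5 × 1 / 8 = 0.0625 dB.
Output = -12 − 0.0625 = -12.0625 dBV.

-12.0625 dBV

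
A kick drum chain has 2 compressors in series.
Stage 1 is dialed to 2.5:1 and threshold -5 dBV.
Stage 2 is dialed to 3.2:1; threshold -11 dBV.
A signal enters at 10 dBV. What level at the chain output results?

Stage 1: 15 dB above -5 dBV, reduced 2.5:1 to 6 dB above → 1 dBV.
Stage 2: overshoot 12 dB → 12/3.2 = 3.75 dB → -7.25 dBV.

-7.25 dBV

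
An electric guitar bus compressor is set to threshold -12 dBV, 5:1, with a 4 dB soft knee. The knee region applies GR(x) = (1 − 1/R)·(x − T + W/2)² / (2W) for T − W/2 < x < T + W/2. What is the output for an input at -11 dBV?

-11.9 dBV

x − T + W/2 = -11 − (-12) + 2 = 3.
GR = (1 − 1/5) × 3² / 8 = 0.8 × 9 / 8 = 0.9 dB.
Output = -11 − 0.9 = -11.9 dBV.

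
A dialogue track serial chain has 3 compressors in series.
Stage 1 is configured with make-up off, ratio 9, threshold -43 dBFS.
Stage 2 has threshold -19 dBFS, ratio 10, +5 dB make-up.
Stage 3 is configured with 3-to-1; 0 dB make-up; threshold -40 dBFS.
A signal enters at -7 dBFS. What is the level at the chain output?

-38 dBFS

Stage 1: overshoot 36 dB → 36/9 = 4 dB → -39 dBFS.
Stage 2: below threshold (-39 ≤ -19); passes unchanged; make-up brings it to -34 dBFS.
Stage 3: 6 dB above -40 dBFS, reduced 3:1 to 2 dB above → -38 dBFS.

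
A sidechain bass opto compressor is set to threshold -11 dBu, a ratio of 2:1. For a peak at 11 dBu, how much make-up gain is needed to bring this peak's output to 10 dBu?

Without make-up, output = threshold + overshoot/2 = -11 + 11 = 0 dBu.
Gap to target: 10 dB.

10 dB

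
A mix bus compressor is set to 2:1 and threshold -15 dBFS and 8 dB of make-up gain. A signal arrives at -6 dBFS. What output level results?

-2.5 dBFS

The input is 9 dB above the -15 dBFS threshold.
The 9 dB excess becomes 4.5 dB after 2:1 reduction.
So the level is -15 + 4.5 = -10.5 dBFS; make-up adds 8 dB, giving -2.5 dBFS.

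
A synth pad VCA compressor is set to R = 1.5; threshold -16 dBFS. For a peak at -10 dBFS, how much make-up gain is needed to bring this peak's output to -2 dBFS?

Overshoot 6 dB → 6/1.5 = 4 dB after compression, so the compressed level is -16 + 4 = -12 dBFS.
Make-up = target − compressed = -2 − (-12) = 10 dB.

10 dB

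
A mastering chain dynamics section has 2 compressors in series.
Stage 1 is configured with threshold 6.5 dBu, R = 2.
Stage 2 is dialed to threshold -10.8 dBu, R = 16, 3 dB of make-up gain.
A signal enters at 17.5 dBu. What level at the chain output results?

-6.375 dBu

Stage 1: 17.5 dBu is 11 dB over 6.5 dBu; at 2:1 that becomes 5.5 dB over, giving 12 dBu.
Stage 2: overshoot 22.8 dB → 22.8/16 = 1.425 dB → -9.375 dBu; +3 dB make-up → -6.375 dBu.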